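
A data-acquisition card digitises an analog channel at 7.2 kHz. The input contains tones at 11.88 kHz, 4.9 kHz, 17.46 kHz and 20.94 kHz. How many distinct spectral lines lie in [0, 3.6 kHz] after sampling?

fs/2 = 3.6 kHz.
11.88 kHz mod fs = 4.68 kHz.
4.68 kHz > fs/2 = 3.6 kHz, folds to fs − 4.68 kHz = 2.52 kHz.
4.9 kHz > fs/2 = 3.6 kHz, folds to fs − 4.9 kHz = 2.3 kHz.
17.46 kHz mod fs = 3.06 kHz.
3.06 kHz ≤ fs/2 = 3.6 kHz, appears at 3.06 kHz.
20.94 kHz mod fs = 6.54 kHz.
6.54 kHz > fs/2 = 3.6 kHz, folds to fs − 6.54 kHz = 0.66 kHz.
Distinct values: {0.66 kHz, 2.3 kHz, 2.52 kHz, 3.06 kHz} → 4.

4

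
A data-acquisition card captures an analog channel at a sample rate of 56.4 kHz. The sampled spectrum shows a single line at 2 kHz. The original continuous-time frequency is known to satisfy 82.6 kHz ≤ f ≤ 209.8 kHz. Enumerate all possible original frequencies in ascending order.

Frequencies that alias to 2 kHz are k·fs ± 2 kHz for integer k ≥ 0.
k=0: 2 kHz.
k=1: 54.4 kHz, 58.4 kHz.
k=2: 110.8 kHz, 114.8 kHz.
k=3: 167.2 kHz, 171.2 kHz.
k=4: 223.6 kHz, 227.6 kHz.
Within [82.6 kHz, 209.8 kHz]: 110.8 kHz, 114.8 kHz, 167.2 kHz, 171.2 kHz.

110.8 kHz, 114.8 kHz, 167.2 kHz, 171.2 kHz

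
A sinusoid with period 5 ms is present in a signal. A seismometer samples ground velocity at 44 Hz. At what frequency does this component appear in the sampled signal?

20 Hz

T = 5 ms → f = 1/T = 200 Hz.
200 Hz mod fs = 24 Hz.
24 Hz > fs/2 = 22 Hz, folds to fs − 24 Hz = 20 Hz.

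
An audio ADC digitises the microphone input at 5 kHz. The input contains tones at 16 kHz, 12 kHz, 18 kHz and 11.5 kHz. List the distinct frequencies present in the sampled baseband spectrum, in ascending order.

1 kHz, 1.5 kHz, 2 kHz

fs/2 = 2.5 kHz.
16 kHz mod fs = 1 kHz.
1 kHz ≤ fs/2 = 2.5 kHz, appears at 1 kHz.
12 kHz mod fs = 2 kHz.
2 kHz ≤ fs/2 = 2.5 kHz, appears at 2 kHz.
18 kHz mod fs = 3 kHz.
3 kHz > fs/2 = 2.5 kHz, folds to fs − 3 kHz = 2 kHz.
11.5 kHz mod fs = 1.5 kHz.
1.5 kHz ≤ fs/2 = 2.5 kHz, appears at 1.5 kHz.
Distinct values: {1 kHz, 1.5 kHz, 2 kHz}.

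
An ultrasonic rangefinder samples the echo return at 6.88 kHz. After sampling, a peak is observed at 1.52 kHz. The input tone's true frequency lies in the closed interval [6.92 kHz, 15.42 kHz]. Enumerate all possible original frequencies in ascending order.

8.4 kHz, 12.24 kHz, 15.28 kHz

Frequencies that alias to 1.52 kHz are k·fs ± 1.52 kHz for integer k ≥ 0.
k=0: 1.52 kHz.
k=1: 5.36 kHz, 8.4 kHz.
k=2: 12.24 kHz, 15.28 kHz.
k=3: 19.12 kHz, 22.16 kHz.
Within [6.92 kHz, 15.42 kHz]: 8.4 kHz, 12.24 kHz, 15.28 kHz.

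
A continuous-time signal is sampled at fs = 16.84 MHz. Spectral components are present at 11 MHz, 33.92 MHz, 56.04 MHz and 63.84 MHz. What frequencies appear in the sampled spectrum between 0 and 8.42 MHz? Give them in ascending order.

0.24 MHz, 3.52 MHz, 5.52 MHz, 5.84 MHz

fs/2 = 8.42 MHz.
11 MHz > fs/2 = 8.42 MHz, folds to fs − 11 MHz = 5.84 MHz.
33.92 MHz mod fs = 0.24 MHz.
0.24 MHz ≤ fs/2 = 8.42 MHz, appears at 0.24 MHz.
56.04 MHz mod fs = 5.52 MHz.
5.52 MHz ≤ fs/2 = 8.42 MHz, appears at 5.52 MHz.
63.84 MHz mod fs = 13.32 MHz.
13.32 MHz > fs/2 = 8.42 MHz, folds to fs − 13.32 MHz = 3.52 MHz.
Distinct values: {0.24 MHz, 3.52 MHz, 5.52 MHz, 5.84 MHz}.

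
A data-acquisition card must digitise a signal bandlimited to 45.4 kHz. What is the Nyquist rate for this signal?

90.8 kHz

Nyquist rate = 2 × 45.4 kHz = 90.8 kHz.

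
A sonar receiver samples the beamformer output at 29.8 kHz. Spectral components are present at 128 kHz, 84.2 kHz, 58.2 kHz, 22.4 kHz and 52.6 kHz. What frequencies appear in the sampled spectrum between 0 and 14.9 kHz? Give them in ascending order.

1.4 kHz, 5.2 kHz, 7 kHz, 7.4 kHz, 8.8 kHz

fs/2 = 14.9 kHz.
128 kHz mod fs = 8.8 kHz.
8.8 kHz ≤ fs/2 = 14.9 kHz, appears at 8.8 kHz.
84.2 kHz mod fs = 24.6 kHz.
24.6 kHz > fs/2 = 14.9 kHz, folds to fs − 24.6 kHz = 5.2 kHz.
58.2 kHz mod fs = 28.4 kHz.
28.4 kHz > fs/2 = 14.9 kHz, folds to fs − 28.4 kHz = 1.4 kHz.
22.4 kHz > fs/2 = 14.9 kHz, folds to fs − 22.4 kHz = 7.4 kHz.
52.6 kHz mod fs = 22.8 kHz.
22.8 kHz > fs/2 = 14.9 kHz, folds to fs − 22.8 kHz = 7 kHz.
Distinct values: {1.4 kHz, 5.2 kHz, 7 kHz, 7.4 kHz, 8.8 kHz}.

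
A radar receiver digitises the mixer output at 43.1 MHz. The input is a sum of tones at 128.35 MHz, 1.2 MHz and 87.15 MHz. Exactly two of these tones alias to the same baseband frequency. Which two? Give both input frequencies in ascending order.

87.15 MHz, 128.35 MHz

fs/2 = 21.55 MHz.
128.35 MHz mod fs = 42.15 MHz.
42.15 MHz > fs/2 = 21.55 MHz, folds to fs − 42.15 MHz = 0.95 MHz.
1.2 MHz ≤ fs/2 = 21.55 MHz, passes unchanged.
87.15 MHz mod fs = 0.95 MHz.
0.95 MHz ≤ fs/2 = 21.55 MHz, appears at 0.95 MHz.
87.15 MHz and 128.35 MHz both map to 0.95 MHz.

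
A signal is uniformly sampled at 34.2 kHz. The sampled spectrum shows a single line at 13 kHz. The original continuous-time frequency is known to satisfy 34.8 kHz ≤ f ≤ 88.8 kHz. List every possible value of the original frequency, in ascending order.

Frequencies that alias to 13 kHz are k·fs ± 13 kHz for integer k ≥ 0.
k=0: 13 kHz.
k=1: 21.2 kHz, 47.2 kHz.
k=2: 55.4 kHz, 81.4 kHz.
k=3: 89.6 kHz, 115.6 kHz.
Within [34.8 kHz, 88.8 kHz]: 47.2 kHz, 55.4 kHz, 81.4 kHz.

47.2 kHz, 55.4 kHz, 81.4 kHz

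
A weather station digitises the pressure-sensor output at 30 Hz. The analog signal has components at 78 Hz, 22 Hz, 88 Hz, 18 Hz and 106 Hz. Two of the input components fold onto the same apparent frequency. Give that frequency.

fs/2 = 15 Hz.
78 Hz mod fs = 18 Hz.
18 Hz > fs/2 = 15 Hz, folds to fs − 18 Hz = 12 Hz.
22 Hz > fs/2 = 15 Hz, folds to fs − 22 Hz = 8 Hz.
88 Hz mod fs = 28 Hz.
28 Hz > fs/2 = 15 Hz, folds to fs − 28 Hz = 2 Hz.
18 Hz > fs/2 = 15 Hz, folds to fs − 18 Hz = 12 Hz.
106 Hz mod fs = 16 Hz.
16 Hz > fs/2 = 15 Hz, folds to fs − 16 Hz = 14 Hz.
18 Hz and 78 Hz both map to 12 Hz.

12 Hz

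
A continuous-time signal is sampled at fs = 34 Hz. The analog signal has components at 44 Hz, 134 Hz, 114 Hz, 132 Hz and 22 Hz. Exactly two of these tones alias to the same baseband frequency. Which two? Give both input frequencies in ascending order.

fs/2 = 17 Hz.
44 Hz mod fs = 10 Hz.
10 Hz ≤ fs/2 = 17 Hz, appears at 10 Hz.
134 Hz mod fs = 32 Hz.
32 Hz > fs/2 = 17 Hz, folds to fs − 32 Hz = 2 Hz.
114 Hz mod fs = 12 Hz.
12 Hz ≤ fs/2 = 17 Hz, appears at 12 Hz.
132 Hz mod fs = 30 Hz.
30 Hz > fs/2 = 17 Hz, folds to fs − 30 Hz = 4 Hz.
22 Hz > fs/2 = 17 Hz, folds to fs − 22 Hz = 12 Hz.
22 Hz and 114 Hz both map to 12 Hz.

22 Hz, 114 Hz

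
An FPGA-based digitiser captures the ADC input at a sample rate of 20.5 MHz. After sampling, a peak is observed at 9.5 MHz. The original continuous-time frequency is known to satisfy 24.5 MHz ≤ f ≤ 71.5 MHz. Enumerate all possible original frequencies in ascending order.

Frequencies that alias to 9.5 MHz are k·fs ± 9.5 MHz for integer k ≥ 0.
k=0: 9.5 MHz.
k=1: 11 MHz, 30 MHz.
k=2: 31.5 MHz, 50.5 MHz.
k=3: 52 MHz, 71 MHz.
k=4: 72.5 MHz, 91.5 MHz.
Within [24.5 MHz, 71.5 MHz]: 30 MHz, 31.5 MHz, 50.5 MHz, 52 MHz, 71 MHz.

30 MHz, 31.5 MHz, 50.5 MHz, 52 MHz, 71 MHz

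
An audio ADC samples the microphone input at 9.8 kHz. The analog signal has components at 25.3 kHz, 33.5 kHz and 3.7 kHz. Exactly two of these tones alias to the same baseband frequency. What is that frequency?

4.1 kHz

fs/2 = 4.9 kHz.
25.3 kHz mod fs = 5.7 kHz.
5.7 kHz > fs/2 = 4.9 kHz, folds to fs − 5.7 kHz = 4.1 kHz.
33.5 kHz mod fs = 4.1 kHz.
4.1 kHz ≤ fs/2 = 4.9 kHz, appears at 4.1 kHz.
3.7 kHz ≤ fs/2 = 4.9 kHz, passes unchanged.
25.3 kHz and 33.5 kHz both map to 4.1 kHz.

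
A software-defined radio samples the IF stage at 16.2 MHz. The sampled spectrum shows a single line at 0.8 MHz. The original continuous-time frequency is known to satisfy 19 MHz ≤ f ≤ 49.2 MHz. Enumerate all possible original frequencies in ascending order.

Frequencies that alias to 0.8 MHz are k·fs ± 0.8 MHz for integer k ≥ 0.
k=0: 0.8 MHz.
k=1: 15.4 MHz, 17 MHz.
k=2: 31.6 MHz, 33.2 MHz.
k=3: 47.8 MHz, 49.4 MHz.
k=4: 64 MHz, 65.6 MHz.
Within [19 MHz, 49.2 MHz]: 31.6 MHz, 33.2 MHz, 47.8 MHz.

31.6 MHz, 33.2 MHz, 47.8 MHz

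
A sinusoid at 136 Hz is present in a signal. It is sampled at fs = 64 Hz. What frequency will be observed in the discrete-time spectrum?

136 Hz mod fs = 8 Hz.
8 Hz ≤ fs/2 = 32 Hz, appears at 8 Hz.

8 Hz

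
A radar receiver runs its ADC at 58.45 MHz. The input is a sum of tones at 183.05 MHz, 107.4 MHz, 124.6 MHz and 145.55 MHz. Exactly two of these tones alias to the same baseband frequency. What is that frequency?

7.7 MHz

fs/2 = 29.225 MHz.
183.05 MHz mod fs = 7.7 MHz.
7.7 MHz ≤ fs/2 = 29.225 MHz, appears at 7.7 MHz.
107.4 MHz mod fs = 48.95 MHz.
48.95 MHz > fs/2 = 29.225 MHz, folds to fs − 48.95 MHz = 9.5 MHz.
124.6 MHz mod fs = 7.7 MHz.
7.7 MHz ≤ fs/2 = 29.225 MHz, appears at 7.7 MHz.
145.55 MHz mod fs = 28.65 MHz.
28.65 MHz ≤ fs/2 = 29.225 MHz, appears at 28.65 MHz.
124.6 MHz and 183.05 MHz both map to 7.7 MHz.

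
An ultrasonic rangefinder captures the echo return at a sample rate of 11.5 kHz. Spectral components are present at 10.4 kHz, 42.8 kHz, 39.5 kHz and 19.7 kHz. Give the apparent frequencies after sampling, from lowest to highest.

fs/2 = 5.75 kHz.
10.4 kHz > fs/2 = 5.75 kHz, folds to fs − 10.4 kHz = 1.1 kHz.
42.8 kHz mod fs = 8.3 kHz.
8.3 kHz > fs/2 = 5.75 kHz, folds to fs − 8.3 kHz = 3.2 kHz.
39.5 kHz mod fs = 5 kHz.
5 kHz ≤ fs/2 = 5.75 kHz, appears at 5 kHz.
19.7 kHz mod fs = 8.2 kHz.
8.2 kHz > fs/2 = 5.75 kHz, folds to fs − 8.2 kHz = 3.3 kHz.
Distinct values: {1.1 kHz, 3.2 kHz, 3.3 kHz, 5 kHz}.

1.1 kHz, 3.2 kHz, 3.3 kHz, 5 kHz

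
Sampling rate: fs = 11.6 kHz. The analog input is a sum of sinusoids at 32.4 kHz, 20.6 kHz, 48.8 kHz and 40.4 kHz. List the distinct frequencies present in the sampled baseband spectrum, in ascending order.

2.4 kHz, 2.6 kHz, 5.6 kHz

fs/2 = 5.8 kHz.
32.4 kHz mod fs = 9.2 kHz.
9.2 kHz > fs/2 = 5.8 kHz, folds to fs − 9.2 kHz = 2.4 kHz.
20.6 kHz mod fs = 9 kHz.
9 kHz > fs/2 = 5.8 kHz, folds to fs − 9 kHz = 2.6 kHz.
48.8 kHz mod fs = 2.4 kHz.
2.4 kHz ≤ fs/2 = 5.8 kHz, appears at 2.4 kHz.
40.4 kHz mod fs = 5.6 kHz.
5.6 kHz ≤ fs/2 = 5.8 kHz, appears at 5.6 kHz.
Distinct values: {2.4 kHz, 2.6 kHz, 5.6 kHz}.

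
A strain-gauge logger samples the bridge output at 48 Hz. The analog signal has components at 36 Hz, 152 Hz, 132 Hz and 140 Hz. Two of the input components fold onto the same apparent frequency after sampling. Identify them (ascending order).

fs/2 = 24 Hz.
36 Hz > fs/2 = 24 Hz, folds to fs − 36 Hz = 12 Hz.
152 Hz mod fs = 8 Hz.
8 Hz ≤ fs/2 = 24 Hz, appears at 8 Hz.
132 Hz mod fs = 36 Hz.
36 Hz > fs/2 = 24 Hz, folds to fs − 36 Hz = 12 Hz.
140 Hz mod fs = 44 Hz.
44 Hz > fs/2 = 24 Hz, folds to fs − 44 Hz = 4 Hz.
36 Hz and 132 Hz both map to 12 Hz.

36 Hz, 132 Hz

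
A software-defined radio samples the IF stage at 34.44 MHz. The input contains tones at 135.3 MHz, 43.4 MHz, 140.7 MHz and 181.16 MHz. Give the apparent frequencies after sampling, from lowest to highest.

fs/2 = 17.22 MHz.
135.3 MHz mod fs = 31.98 MHz.
31.98 MHz > fs/2 = 17.22 MHz, folds to fs − 31.98 MHz = 2.46 MHz.
43.4 MHz mod fs = 8.96 MHz.
8.96 MHz ≤ fs/2 = 17.22 MHz, appears at 8.96 MHz.
140.7 MHz mod fs = 2.94 MHz.
2.94 MHz ≤ fs/2 = 17.22 MHz, appears at 2.94 MHz.
181.16 MHz mod fs = 8.96 MHz.
8.96 MHz ≤ fs/2 = 17.22 MHz, appears at 8.96 MHz.
Distinct values: {2.46 MHz, 2.94 MHz, 8.96 MHz}.

2.46 MHz, 2.94 MHz, 8.96 MHz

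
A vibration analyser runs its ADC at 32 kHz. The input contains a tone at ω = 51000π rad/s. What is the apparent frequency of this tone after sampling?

ω = 51000π rad/s → f = ω/(2π) = 25500 Hz = 25.5 kHz.
25.5 kHz > fs/2 = 16 kHz, folds to fs − 25.5 kHz = 6.5 kHz.

6.5 kHz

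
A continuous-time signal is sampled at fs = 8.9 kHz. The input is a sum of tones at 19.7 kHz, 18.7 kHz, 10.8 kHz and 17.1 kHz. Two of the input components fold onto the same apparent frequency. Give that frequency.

1.9 kHz

fs/2 = 4.45 kHz.
19.7 kHz mod fs = 1.9 kHz.
1.9 kHz ≤ fs/2 = 4.45 kHz, appears at 1.9 kHz.
18.7 kHz mod fs = 0.9 kHz.
0.9 kHz ≤ fs/2 = 4.45 kHz, appears at 0.9 kHz.
10.8 kHz mod fs = 1.9 kHz.
1.9 kHz ≤ fs/2 = 4.45 kHz, appears at 1.9 kHz.
17.1 kHz mod fs = 8.2 kHz.
8.2 kHz > fs/2 = 4.45 kHz, folds to fs − 8.2 kHz = 0.7 kHz.
10.8 kHz and 19.7 kHz both map to 1.9 kHz.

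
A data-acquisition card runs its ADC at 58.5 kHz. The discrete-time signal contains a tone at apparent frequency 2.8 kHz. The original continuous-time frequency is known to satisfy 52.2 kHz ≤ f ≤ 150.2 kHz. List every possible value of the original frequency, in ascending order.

Frequencies that alias to 2.8 kHz are k·fs ± 2.8 kHz for integer k ≥ 0.
k=0: 2.8 kHz.
k=1: 55.7 kHz, 61.3 kHz.
k=2: 114.2 kHz, 119.8 kHz.
k=3: 172.7 kHz, 178.3 kHz.
Within [52.2 kHz, 150.2 kHz]: 55.7 kHz, 61.3 kHz, 114.2 kHz, 119.8 kHz.

55.7 kHz, 61.3 kHz, 114.2 kHz, 119.8 kHz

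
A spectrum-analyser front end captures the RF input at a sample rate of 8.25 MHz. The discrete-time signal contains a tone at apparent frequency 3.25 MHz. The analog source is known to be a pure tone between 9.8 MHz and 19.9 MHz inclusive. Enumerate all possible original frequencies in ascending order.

Frequencies that alias to 3.25 MHz are k·fs ± 3.25 MHz for integer k ≥ 0.
k=0: 3.25 MHz.
k=1: 5 MHz, 11.5 MHz.
k=2: 13.25 MHz, 19.75 MHz.
k=3: 21.5 MHz, 28 MHz.
Within [9.8 MHz, 19.9 MHz]: 11.5 MHz, 13.25 MHz, 19.75 MHz.

11.5 MHz, 13.25 MHz, 19.75 MHz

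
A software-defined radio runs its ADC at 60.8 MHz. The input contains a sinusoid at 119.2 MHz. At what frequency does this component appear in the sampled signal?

2.4 MHz

119.2 MHz mod fs = 58.4 MHz.
58.4 MHz > fs/2 = 30.4 MHz, folds to fs − 58.4 MHz = 2.4 MHz.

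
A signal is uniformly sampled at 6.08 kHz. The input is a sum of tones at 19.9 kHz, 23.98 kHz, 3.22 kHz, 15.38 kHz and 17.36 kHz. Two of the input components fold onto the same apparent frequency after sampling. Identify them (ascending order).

3.22 kHz, 15.38 kHz

fs/2 = 3.04 kHz.
19.9 kHz mod fs = 1.66 kHz.
1.66 kHz ≤ fs/2 = 3.04 kHz, appears at 1.66 kHz.
23.98 kHz mod fs = 5.74 kHz.
5.74 kHz > fs/2 = 3.04 kHz, folds to fs − 5.74 kHz = 0.34 kHz.
3.22 kHz > fs/2 = 3.04 kHz, folds to fs − 3.22 kHz = 2.86 kHz.
15.38 kHz mod fs = 3.22 kHz.
3.22 kHz > fs/2 = 3.04 kHz, folds to fs − 3.22 kHz = 2.86 kHz.
17.36 kHz mod fs = 5.2 kHz.
5.2 kHz > fs/2 = 3.04 kHz, folds to fs − 5.2 kHz = 0.88 kHz.
3.22 kHz and 15.38 kHz both map to 2.86 kHz.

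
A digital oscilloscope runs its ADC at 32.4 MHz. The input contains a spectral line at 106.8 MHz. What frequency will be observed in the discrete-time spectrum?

9.6 MHz

106.8 MHz mod fs = 9.6 MHz.
9.6 MHz ≤ fs/2 = 16.2 MHz, appears at 9.6 MHz.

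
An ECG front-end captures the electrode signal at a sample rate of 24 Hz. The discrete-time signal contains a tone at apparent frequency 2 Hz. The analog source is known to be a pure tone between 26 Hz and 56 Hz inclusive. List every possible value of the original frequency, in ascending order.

26 Hz, 46 Hz, 50 Hz

Frequencies that alias to 2 Hz are k·fs ± 2 Hz for integer k ≥ 0.
k=0: 2 Hz.
k=1: 22 Hz, 26 Hz.
k=2: 46 Hz, 50 Hz.
k=3: 70 Hz, 74 Hz.
Within [26 Hz, 56 Hz]: 26 Hz, 46 Hz, 50 Hz.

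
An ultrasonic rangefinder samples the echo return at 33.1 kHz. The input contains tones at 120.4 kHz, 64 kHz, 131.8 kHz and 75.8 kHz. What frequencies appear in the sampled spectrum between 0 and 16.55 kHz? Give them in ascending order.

0.6 kHz, 2.2 kHz, 9.6 kHz, 12 kHz

fs/2 = 16.55 kHz.
120.4 kHz mod fs = 21.1 kHz.
21.1 kHz > fs/2 = 16.55 kHz, folds to fs − 21.1 kHz = 12 kHz.
64 kHz mod fs = 30.9 kHz.
30.9 kHz > fs/2 = 16.55 kHz, folds to fs − 30.9 kHz = 2.2 kHz.
131.8 kHz mod fs = 32.5 kHz.
32.5 kHz > fs/2 = 16.55 kHz, folds to fs − 32.5 kHz = 0.6 kHz.
75.8 kHz mod fs = 9.6 kHz.
9.6 kHz ≤ fs/2 = 16.55 kHz, appears at 9.6 kHz.
Distinct values: {0.6 kHz, 2.2 kHz, 9.6 kHz, 12 kHz}.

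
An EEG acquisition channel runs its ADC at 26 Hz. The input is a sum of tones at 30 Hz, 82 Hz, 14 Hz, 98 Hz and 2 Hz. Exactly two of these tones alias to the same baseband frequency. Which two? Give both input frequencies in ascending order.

30 Hz, 82 Hz

fs/2 = 13 Hz.
30 Hz mod fs = 4 Hz.
4 Hz ≤ fs/2 = 13 Hz, appears at 4 Hz.
82 Hz mod fs = 4 Hz.
4 Hz ≤ fs/2 = 13 Hz, appears at 4 Hz.
14 Hz > fs/2 = 13 Hz, folds to fs − 14 Hz = 12 Hz.
98 Hz mod fs = 20 Hz.
20 Hz > fs/2 = 13 Hz, folds to fs − 20 Hz = 6 Hz.
2 Hz ≤ fs/2 = 13 Hz, passes unchanged.
30 Hz and 82 Hz both map to 4 Hz.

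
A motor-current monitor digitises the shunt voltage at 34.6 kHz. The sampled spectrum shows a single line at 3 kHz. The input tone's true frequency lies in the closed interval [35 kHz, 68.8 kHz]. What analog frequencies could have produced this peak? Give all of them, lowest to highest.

Frequencies that alias to 3 kHz are k·fs ± 3 kHz for integer k ≥ 0.
k=0: 3 kHz.
k=1: 31.6 kHz, 37.6 kHz.
k=2: 66.2 kHz, 72.2 kHz.
k=3: 100.8 kHz, 106.8 kHz.
Within [35 kHz, 68.8 kHz]: 37.6 kHz, 66.2 kHz.

37.6 kHz, 66.2 kHz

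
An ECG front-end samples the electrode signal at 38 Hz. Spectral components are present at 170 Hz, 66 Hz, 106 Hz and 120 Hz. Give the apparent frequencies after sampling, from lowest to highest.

fs/2 = 19 Hz.
170 Hz mod fs = 18 Hz.
18 Hz ≤ fs/2 = 19 Hz, appears at 18 Hz.
66 Hz mod fs = 28 Hz.
28 Hz > fs/2 = 19 Hz, folds to fs − 28 Hz = 10 Hz.
106 Hz mod fs = 30 Hz.
30 Hz > fs/2 = 19 Hz, folds to fs − 30 Hz = 8 Hz.
120 Hz mod fs = 6 Hz.
6 Hz ≤ fs/2 = 19 Hz, appears at 6 Hz.
Distinct values: {6 Hz, 8 Hz, 10 Hz, 18 Hz}.

6 Hz, 8 Hz, 10 Hz, 18 Hz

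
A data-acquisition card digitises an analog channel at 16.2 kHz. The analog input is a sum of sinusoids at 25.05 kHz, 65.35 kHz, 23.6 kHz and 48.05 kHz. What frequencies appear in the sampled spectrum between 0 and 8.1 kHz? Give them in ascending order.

fs/2 = 8.1 kHz.
25.05 kHz mod fs = 8.85 kHz.
8.85 kHz > fs/2 = 8.1 kHz, folds to fs − 8.85 kHz = 7.35 kHz.
65.35 kHz mod fs = 0.55 kHz.
0.55 kHz ≤ fs/2 = 8.1 kHz, appears at 0.55 kHz.
23.6 kHz mod fs = 7.4 kHz.
7.4 kHz ≤ fs/2 = 8.1 kHz, appears at 7.4 kHz.
48.05 kHz mod fs = 15.65 kHz.
15.65 kHz > fs/2 = 8.1 kHz, folds to fs − 15.65 kHz = 0.55 kHz.
Distinct values: {0.55 kHz, 7.35 kHz, 7.4 kHz}.

0.55 kHz, 7.35 kHz, 7.4 kHz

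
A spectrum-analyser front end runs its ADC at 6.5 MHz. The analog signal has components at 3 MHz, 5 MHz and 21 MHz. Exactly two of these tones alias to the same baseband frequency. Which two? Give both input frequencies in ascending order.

fs/2 = 3.25 MHz.
3 MHz ≤ fs/2 = 3.25 MHz, passes unchanged.
5 MHz > fs/2 = 3.25 MHz, folds to fs − 5 MHz = 1.5 MHz.
21 MHz mod fs = 1.5 MHz.
1.5 MHz ≤ fs/2 = 3.25 MHz, appears at 1.5 MHz.
5 MHz and 21 MHz both map to 1.5 MHz.

5 MHz, 21 MHz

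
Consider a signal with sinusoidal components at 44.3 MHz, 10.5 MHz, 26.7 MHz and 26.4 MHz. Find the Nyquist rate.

88.6 MHz

Highest-frequency component: 44.3 MHz.
Nyquist rate = 2 × 44.3 MHz = 88.6 MHz.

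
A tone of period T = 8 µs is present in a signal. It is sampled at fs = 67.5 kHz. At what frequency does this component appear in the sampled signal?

T = 8 µs → f = 1/T = 125 kHz.
125 kHz mod fs = 57.5 kHz.
57.5 kHz > fs/2 = 33.75 kHz, folds to fs − 57.5 kHz = 10 kHz.

10 kHz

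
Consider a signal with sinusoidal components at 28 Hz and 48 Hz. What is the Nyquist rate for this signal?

Highest-frequency component: 48 Hz.
Nyquist rate = 2 × 48 Hz = 96 Hz.

96 Hz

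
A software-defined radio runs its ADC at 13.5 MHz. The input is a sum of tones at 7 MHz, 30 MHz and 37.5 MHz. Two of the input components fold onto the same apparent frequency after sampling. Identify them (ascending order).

30 MHz, 37.5 MHz

fs/2 = 6.75 MHz.
7 MHz > fs/2 = 6.75 MHz, folds to fs − 7 MHz = 6.5 MHz.
30 MHz mod fs = 3 MHz.
3 MHz ≤ fs/2 = 6.75 MHz, appears at 3 MHz.
37.5 MHz mod fs = 10.5 MHz.
10.5 MHz > fs/2 = 6.75 MHz, folds to fs − 10.5 MHz = 3 MHz.
30 MHz and 37.5 MHz both map to 3 MHz.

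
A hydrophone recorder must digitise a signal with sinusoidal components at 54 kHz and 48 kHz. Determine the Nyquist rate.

Highest-frequency component: 54 kHz.
Nyquist rate = 2 × 54 kHz = 108 kHz.

108 kHz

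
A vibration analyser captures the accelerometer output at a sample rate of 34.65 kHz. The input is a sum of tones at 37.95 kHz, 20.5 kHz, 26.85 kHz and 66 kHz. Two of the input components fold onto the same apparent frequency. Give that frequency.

3.3 kHz

fs/2 = 17.325 kHz.
37.95 kHz mod fs = 3.3 kHz.
3.3 kHz ≤ fs/2 = 17.325 kHz, appears at 3.3 kHz.
20.5 kHz > fs/2 = 17.325 kHz, folds to fs − 20.5 kHz = 14.15 kHz.
26.85 kHz > fs/2 = 17.325 kHz, folds to fs − 26.85 kHz = 7.8 kHz.
66 kHz mod fs = 31.35 kHz.
31.35 kHz > fs/2 = 17.325 kHz, folds to fs − 31.35 kHz = 3.3 kHz.
37.95 kHz and 66 kHz both map to 3.3 kHz.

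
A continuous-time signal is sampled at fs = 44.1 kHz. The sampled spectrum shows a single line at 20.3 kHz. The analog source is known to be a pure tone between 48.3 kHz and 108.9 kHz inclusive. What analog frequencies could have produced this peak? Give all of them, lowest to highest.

64.4 kHz, 67.9 kHz, 108.5 kHz

Frequencies that alias to 20.3 kHz are k·fs ± 20.3 kHz for integer k ≥ 0.
k=0: 20.3 kHz.
k=1: 23.8 kHz, 64.4 kHz.
k=2: 67.9 kHz, 108.5 kHz.
k=3: 112 kHz, 152.6 kHz.
Within [48.3 kHz, 108.9 kHz]: 64.4 kHz, 67.9 kHz, 108.5 kHz.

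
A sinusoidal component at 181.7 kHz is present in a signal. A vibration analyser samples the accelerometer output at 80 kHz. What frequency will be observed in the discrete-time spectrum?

21.7 kHz

181.7 kHz mod fs = 21.7 kHz.
21.7 kHz ≤ fs/2 = 40 kHz, appears at 21.7 kHz.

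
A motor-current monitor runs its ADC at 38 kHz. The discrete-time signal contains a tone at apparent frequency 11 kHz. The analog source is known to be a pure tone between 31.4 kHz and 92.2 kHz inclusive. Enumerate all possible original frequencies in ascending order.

Frequencies that alias to 11 kHz are k·fs ± 11 kHz for integer k ≥ 0.
k=0: 11 kHz.
k=1: 27 kHz, 49 kHz.
k=2: 65 kHz, 87 kHz.
k=3: 103 kHz, 125 kHz.
Within [31.4 kHz, 92.2 kHz]: 49 kHz, 65 kHz, 87 kHz.

49 kHz, 65 kHz, 87 kHz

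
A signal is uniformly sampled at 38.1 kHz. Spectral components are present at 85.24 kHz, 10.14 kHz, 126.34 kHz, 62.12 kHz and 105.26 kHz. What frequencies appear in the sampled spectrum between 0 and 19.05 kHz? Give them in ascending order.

9.04 kHz, 10.14 kHz, 12.04 kHz, 14.08 kHz

fs/2 = 19.05 kHz.
85.24 kHz mod fs = 9.04 kHz.
9.04 kHz ≤ fs/2 = 19.05 kHz, appears at 9.04 kHz.
10.14 kHz ≤ fs/2 = 19.05 kHz, passes unchanged.
126.34 kHz mod fs = 12.04 kHz.
12.04 kHz ≤ fs/2 = 19.05 kHz, appears at 12.04 kHz.
62.12 kHz mod fs = 24.02 kHz.
24.02 kHz > fs/2 = 19.05 kHz, folds to fs − 24.02 kHz = 14.08 kHz.
105.26 kHz mod fs = 29.06 kHz.
29.06 kHz > fs/2 = 19.05 kHz, folds to fs − 29.06 kHz = 9.04 kHz.
Distinct values: {9.04 kHz, 10.14 kHz, 12.04 kHz, 14.08 kHz}.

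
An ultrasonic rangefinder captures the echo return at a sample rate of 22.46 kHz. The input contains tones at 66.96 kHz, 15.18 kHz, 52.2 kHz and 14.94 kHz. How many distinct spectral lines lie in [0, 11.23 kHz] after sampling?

3

fs/2 = 11.23 kHz.
66.96 kHz mod fs = 22.04 kHz.
22.04 kHz > fs/2 = 11.23 kHz, folds to fs − 22.04 kHz = 0.42 kHz.
15.18 kHz > fs/2 = 11.23 kHz, folds to fs − 15.18 kHz = 7.28 kHz.
52.2 kHz mod fs = 7.28 kHz.
7.28 kHz ≤ fs/2 = 11.23 kHz, appears at 7.28 kHz.
14.94 kHz > fs/2 = 11.23 kHz, folds to fs − 14.94 kHz = 7.52 kHz.
Distinct values: {0.42 kHz, 7.28 kHz, 7.52 kHz} → 3.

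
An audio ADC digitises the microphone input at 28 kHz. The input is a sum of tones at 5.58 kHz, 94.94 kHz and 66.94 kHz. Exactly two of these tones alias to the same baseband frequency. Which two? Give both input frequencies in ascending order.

fs/2 = 14 kHz.
5.58 kHz ≤ fs/2 = 14 kHz, passes unchanged.
94.94 kHz mod fs = 10.94 kHz.
10.94 kHz ≤ fs/2 = 14 kHz, appears at 10.94 kHz.
66.94 kHz mod fs = 10.94 kHz.
10.94 kHz ≤ fs/2 = 14 kHz, appears at 10.94 kHz.
66.94 kHz and 94.94 kHz both map to 10.94 kHz.

66.94 kHz, 94.94 kHz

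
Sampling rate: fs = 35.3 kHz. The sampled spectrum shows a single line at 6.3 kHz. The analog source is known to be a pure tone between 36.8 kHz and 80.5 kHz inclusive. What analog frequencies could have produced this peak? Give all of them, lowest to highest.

Frequencies that alias to 6.3 kHz are k·fs ± 6.3 kHz for integer k ≥ 0.
k=0: 6.3 kHz.
k=1: 29 kHz, 41.6 kHz.
k=2: 64.3 kHz, 76.9 kHz.
k=3: 99.6 kHz, 112.2 kHz.
Within [36.8 kHz, 80.5 kHz]: 41.6 kHz, 64.3 kHz, 76.9 kHz.

41.6 kHz, 64.3 kHz, 76.9 kHz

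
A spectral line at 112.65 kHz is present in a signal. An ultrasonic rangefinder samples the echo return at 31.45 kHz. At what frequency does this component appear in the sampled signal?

13.15 kHz

112.65 kHz mod fs = 18.3 kHz.
18.3 kHz > fs/2 = 15.725 kHz, folds to fs − 18.3 kHz = 13.15 kHz.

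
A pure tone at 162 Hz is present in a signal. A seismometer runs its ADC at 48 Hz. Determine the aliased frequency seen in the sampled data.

18 Hz

162 Hz mod fs = 18 Hz.
18 Hz ≤ fs/2 = 24 Hz, appears at 18 Hz.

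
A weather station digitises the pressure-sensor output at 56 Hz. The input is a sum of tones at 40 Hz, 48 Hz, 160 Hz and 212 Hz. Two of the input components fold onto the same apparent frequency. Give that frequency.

8 Hz

fs/2 = 28 Hz.
40 Hz > fs/2 = 28 Hz, folds to fs − 40 Hz = 16 Hz.
48 Hz > fs/2 = 28 Hz, folds to fs − 48 Hz = 8 Hz.
160 Hz mod fs = 48 Hz.
48 Hz > fs/2 = 28 Hz, folds to fs − 48 Hz = 8 Hz.
212 Hz mod fs = 44 Hz.
44 Hz > fs/2 = 28 Hz, folds to fs − 44 Hz = 12 Hz.
48 Hz and 160 Hz both map to 8 Hz.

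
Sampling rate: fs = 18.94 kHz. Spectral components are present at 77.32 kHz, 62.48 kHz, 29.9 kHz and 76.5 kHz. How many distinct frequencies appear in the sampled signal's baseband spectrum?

fs/2 = 9.47 kHz.
77.32 kHz mod fs = 1.56 kHz.
1.56 kHz ≤ fs/2 = 9.47 kHz, appears at 1.56 kHz.
62.48 kHz mod fs = 5.66 kHz.
5.66 kHz ≤ fs/2 = 9.47 kHz, appears at 5.66 kHz.
29.9 kHz mod fs = 10.96 kHz.
10.96 kHz > fs/2 = 9.47 kHz, folds to fs − 10.96 kHz = 7.98 kHz.
76.5 kHz mod fs = 0.74 kHz.
0.74 kHz ≤ fs/2 = 9.47 kHz, appears at 0.74 kHz.
Distinct values: {0.74 kHz, 1.56 kHz, 5.66 kHz, 7.98 kHz} → 4.

4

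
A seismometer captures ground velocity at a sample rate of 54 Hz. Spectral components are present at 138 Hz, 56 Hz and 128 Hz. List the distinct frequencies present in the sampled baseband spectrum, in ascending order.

fs/2 = 27 Hz.
138 Hz mod fs = 30 Hz.
30 Hz > fs/2 = 27 Hz, folds to fs − 30 Hz = 24 Hz.
56 Hz mod fs = 2 Hz.
2 Hz ≤ fs/2 = 27 Hz, appears at 2 Hz.
128 Hz mod fs = 20 Hz.
20 Hz ≤ fs/2 = 27 Hz, appears at 20 Hz.
Distinct values: {2 Hz, 20 Hz, 24 Hz}.

2 Hz, 20 Hz, 24 Hz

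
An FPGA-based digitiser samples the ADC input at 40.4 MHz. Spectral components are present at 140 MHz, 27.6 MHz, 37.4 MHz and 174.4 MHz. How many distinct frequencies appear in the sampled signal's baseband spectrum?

3

fs/2 = 20.2 MHz.
140 MHz mod fs = 18.8 MHz.
18.8 MHz ≤ fs/2 = 20.2 MHz, appears at 18.8 MHz.
27.6 MHz > fs/2 = 20.2 MHz, folds to fs − 27.6 MHz = 12.8 MHz.
37.4 MHz > fs/2 = 20.2 MHz, folds to fs − 37.4 MHz = 3 MHz.
174.4 MHz mod fs = 12.8 MHz.
12.8 MHz ≤ fs/2 = 20.2 MHz, appears at 12.8 MHz.
Distinct values: {3 MHz, 12.8 MHz, 18.8 MHz} → 3.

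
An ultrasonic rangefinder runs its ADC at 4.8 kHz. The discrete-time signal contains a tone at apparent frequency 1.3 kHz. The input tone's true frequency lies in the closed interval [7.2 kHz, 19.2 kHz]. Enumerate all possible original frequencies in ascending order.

Frequencies that alias to 1.3 kHz are k·fs ± 1.3 kHz for integer k ≥ 0.
k=0: 1.3 kHz.
k=1: 3.5 kHz, 6.1 kHz.
k=2: 8.3 kHz, 10.9 kHz.
k=3: 13.1 kHz, 15.7 kHz.
k=4: 17.9 kHz, 20.5 kHz.
k=5: 22.7 kHz, 25.3 kHz.
Within [7.2 kHz, 19.2 kHz]: 8.3 kHz, 10.9 kHz, 13.1 kHz, 15.7 kHz, 17.9 kHz.

8.3 kHz, 10.9 kHz, 13.1 kHz, 15.7 kHz, 17.9 kHz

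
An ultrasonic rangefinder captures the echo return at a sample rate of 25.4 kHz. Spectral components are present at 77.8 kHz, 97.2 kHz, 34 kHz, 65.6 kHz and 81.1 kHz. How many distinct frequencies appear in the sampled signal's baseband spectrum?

fs/2 = 12.7 kHz.
77.8 kHz mod fs = 1.6 kHz.
1.6 kHz ≤ fs/2 = 12.7 kHz, appears at 1.6 kHz.
97.2 kHz mod fs = 21 kHz.
21 kHz > fs/2 = 12.7 kHz, folds to fs − 21 kHz = 4.4 kHz.
34 kHz mod fs = 8.6 kHz.
8.6 kHz ≤ fs/2 = 12.7 kHz, appears at 8.6 kHz.
65.6 kHz mod fs = 14.8 kHz.
14.8 kHz > fs/2 = 12.7 kHz, folds to fs − 14.8 kHz = 10.6 kHz.
81.1 kHz mod fs = 4.9 kHz.
4.9 kHz ≤ fs/2 = 12.7 kHz, appears at 4.9 kHz.
Distinct values: {1.6 kHz, 4.4 kHz, 4.9 kHz, 8.6 kHz, 10.6 kHz} → 5.

5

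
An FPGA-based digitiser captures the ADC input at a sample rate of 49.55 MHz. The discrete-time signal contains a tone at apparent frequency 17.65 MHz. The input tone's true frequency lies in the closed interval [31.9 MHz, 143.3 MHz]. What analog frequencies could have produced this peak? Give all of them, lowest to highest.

31.9 MHz, 67.2 MHz, 81.45 MHz, 116.75 MHz, 131 MHz

Frequencies that alias to 17.65 MHz are k·fs ± 17.65 MHz for integer k ≥ 0.
k=0: 17.65 MHz.
k=1: 31.9 MHz, 67.2 MHz.
k=2: 81.45 MHz, 116.75 MHz.
k=3: 131 MHz, 166.3 MHz.
k=4: 180.55 MHz, 215.85 MHz.
Within [31.9 MHz, 143.3 MHz]: 31.9 MHz, 67.2 MHz, 81.45 MHz, 116.75 MHz, 131 MHz.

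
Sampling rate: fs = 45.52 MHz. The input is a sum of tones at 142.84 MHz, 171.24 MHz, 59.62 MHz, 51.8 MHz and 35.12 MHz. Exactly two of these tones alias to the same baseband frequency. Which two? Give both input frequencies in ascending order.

fs/2 = 22.76 MHz.
142.84 MHz mod fs = 6.28 MHz.
6.28 MHz ≤ fs/2 = 22.76 MHz, appears at 6.28 MHz.
171.24 MHz mod fs = 34.68 MHz.
34.68 MHz > fs/2 = 22.76 MHz, folds to fs − 34.68 MHz = 10.84 MHz.
59.62 MHz mod fs = 14.1 MHz.
14.1 MHz ≤ fs/2 = 22.76 MHz, appears at 14.1 MHz.
51.8 MHz mod fs = 6.28 MHz.
6.28 MHz ≤ fs/2 = 22.76 MHz, appears at 6.28 MHz.
35.12 MHz > fs/2 = 22.76 MHz, folds to fs − 35.12 MHz = 10.4 MHz.
51.8 MHz and 142.84 MHz both map to 6.28 MHz.

51.8 MHz, 142.84 MHz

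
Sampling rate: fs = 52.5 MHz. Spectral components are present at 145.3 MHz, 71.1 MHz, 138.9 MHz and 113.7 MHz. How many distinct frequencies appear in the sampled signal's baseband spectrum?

3

fs/2 = 26.25 MHz.
145.3 MHz mod fs = 40.3 MHz.
40.3 MHz > fs/2 = 26.25 MHz, folds to fs − 40.3 MHz = 12.2 MHz.
71.1 MHz mod fs = 18.6 MHz.
18.6 MHz ≤ fs/2 = 26.25 MHz, appears at 18.6 MHz.
138.9 MHz mod fs = 33.9 MHz.
33.9 MHz > fs/2 = 26.25 MHz, folds to fs − 33.9 MHz = 18.6 MHz.
113.7 MHz mod fs = 8.7 MHz.
8.7 MHz ≤ fs/2 = 26.25 MHz, appears at 8.7 MHz.
Distinct values: {8.7 MHz, 12.2 MHz, 18.6 MHz} → 3.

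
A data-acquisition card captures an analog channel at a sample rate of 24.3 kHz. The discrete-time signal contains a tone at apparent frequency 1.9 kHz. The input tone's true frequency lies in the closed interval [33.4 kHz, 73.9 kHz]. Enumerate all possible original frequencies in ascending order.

46.7 kHz, 50.5 kHz, 71 kHz

Frequencies that alias to 1.9 kHz are k·fs ± 1.9 kHz for integer k ≥ 0.
k=0: 1.9 kHz.
k=1: 22.4 kHz, 26.2 kHz.
k=2: 46.7 kHz, 50.5 kHz.
k=3: 71 kHz, 74.8 kHz.
k=4: 95.3 kHz, 99.1 kHz.
Within [33.4 kHz, 73.9 kHz]: 46.7 kHz, 50.5 kHz, 71 kHz.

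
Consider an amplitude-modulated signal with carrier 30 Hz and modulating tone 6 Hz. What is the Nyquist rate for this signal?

AM sidebands sit at fc ± fm = 24 Hz and 36 Hz.
Highest-frequency component: 36 Hz.
Nyquist rate = 2 × 36 Hz = 72 Hz.

72 Hz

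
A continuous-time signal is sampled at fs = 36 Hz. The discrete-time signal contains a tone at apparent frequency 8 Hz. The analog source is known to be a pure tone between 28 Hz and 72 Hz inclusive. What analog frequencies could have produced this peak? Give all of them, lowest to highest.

Frequencies that alias to 8 Hz are k·fs ± 8 Hz for integer k ≥ 0.
k=0: 8 Hz.
k=1: 28 Hz, 44 Hz.
k=2: 64 Hz, 80 Hz.
k=3: 100 Hz, 116 Hz.
Within [28 Hz, 72 Hz]: 28 Hz, 44 Hz, 64 Hz.

28 Hz, 44 Hz, 64 Hz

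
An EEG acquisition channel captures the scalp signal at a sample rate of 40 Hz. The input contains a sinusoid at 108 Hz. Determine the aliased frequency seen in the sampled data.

108 Hz mod fs = 28 Hz.
28 Hz > fs/2 = 20 Hz, folds to fs − 28 Hz = 12 Hz.

12 Hz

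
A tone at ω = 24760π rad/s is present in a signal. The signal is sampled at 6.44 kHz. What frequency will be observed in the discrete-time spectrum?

ω = 24760π rad/s → f = ω/(2π) = 12380 Hz = 12.38 kHz.
12.38 kHz mod fs = 5.94 kHz.
5.94 kHz > fs/2 = 3.22 kHz, folds to fs − 5.94 kHz = 0.5 kHz.

0.5 kHz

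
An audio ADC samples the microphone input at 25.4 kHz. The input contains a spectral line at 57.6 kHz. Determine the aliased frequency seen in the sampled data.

6.8 kHz

57.6 kHz mod fs = 6.8 kHz.
6.8 kHz ≤ fs/2 = 12.7 kHz, appears at 6.8 kHz.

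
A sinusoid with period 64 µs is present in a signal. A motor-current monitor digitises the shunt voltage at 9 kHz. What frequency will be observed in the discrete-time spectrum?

T = 64 µs → f = 1/T = 15.625 kHz.
15.625 kHz mod fs = 6.625 kHz.
6.625 kHz > fs/2 = 4.5 kHz, folds to fs − 6.625 kHz = 2.375 kHz.

2.375 kHz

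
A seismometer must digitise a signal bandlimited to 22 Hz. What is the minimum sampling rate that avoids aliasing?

44 Hz

Nyquist rate = 2 × 22 Hz = 44 Hz.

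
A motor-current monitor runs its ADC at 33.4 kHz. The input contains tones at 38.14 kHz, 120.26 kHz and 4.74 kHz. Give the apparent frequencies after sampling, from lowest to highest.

fs/2 = 16.7 kHz.
38.14 kHz mod fs = 4.74 kHz.
4.74 kHz ≤ fs/2 = 16.7 kHz, appears at 4.74 kHz.
120.26 kHz mod fs = 20.06 kHz.
20.06 kHz > fs/2 = 16.7 kHz, folds to fs − 20.06 kHz = 13.34 kHz.
4.74 kHz ≤ fs/2 = 16.7 kHz, passes unchanged.
Distinct values: {4.74 kHz, 13.34 kHz}.

4.74 kHz, 13.34 kHz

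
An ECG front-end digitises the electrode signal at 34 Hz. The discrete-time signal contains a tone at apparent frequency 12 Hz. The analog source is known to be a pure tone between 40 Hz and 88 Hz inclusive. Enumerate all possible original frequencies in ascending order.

46 Hz, 56 Hz, 80 Hz

Frequencies that alias to 12 Hz are k·fs ± 12 Hz for integer k ≥ 0.
k=0: 12 Hz.
k=1: 22 Hz, 46 Hz.
k=2: 56 Hz, 80 Hz.
k=3: 90 Hz, 114 Hz.
Within [40 Hz, 88 Hz]: 46 Hz, 56 Hz, 80 Hz.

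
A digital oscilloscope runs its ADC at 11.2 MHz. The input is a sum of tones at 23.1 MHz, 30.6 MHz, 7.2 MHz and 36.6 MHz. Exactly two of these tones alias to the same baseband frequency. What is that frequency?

fs/2 = 5.6 MHz.
23.1 MHz mod fs = 0.7 MHz.
0.7 MHz ≤ fs/2 = 5.6 MHz, appears at 0.7 MHz.
30.6 MHz mod fs = 8.2 MHz.
8.2 MHz > fs/2 = 5.6 MHz, folds to fs − 8.2 MHz = 3 MHz.
7.2 MHz > fs/2 = 5.6 MHz, folds to fs − 7.2 MHz = 4 MHz.
36.6 MHz mod fs = 3 MHz.
3 MHz ≤ fs/2 = 5.6 MHz, appears at 3 MHz.
30.6 MHz and 36.6 MHz both map to 3 MHz.

3 MHz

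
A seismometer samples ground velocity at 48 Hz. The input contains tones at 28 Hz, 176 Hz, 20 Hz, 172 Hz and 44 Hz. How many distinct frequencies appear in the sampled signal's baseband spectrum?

3

fs/2 = 24 Hz.
28 Hz > fs/2 = 24 Hz, folds to fs − 28 Hz = 20 Hz.
176 Hz mod fs = 32 Hz.
32 Hz > fs/2 = 24 Hz, folds to fs − 32 Hz = 16 Hz.
20 Hz ≤ fs/2 = 24 Hz, passes unchanged.
172 Hz mod fs = 28 Hz.
28 Hz > fs/2 = 24 Hz, folds to fs − 28 Hz = 20 Hz.
44 Hz > fs/2 = 24 Hz, folds to fs − 44 Hz = 4 Hz.
Distinct values: {4 Hz, 16 Hz, 20 Hz} → 3.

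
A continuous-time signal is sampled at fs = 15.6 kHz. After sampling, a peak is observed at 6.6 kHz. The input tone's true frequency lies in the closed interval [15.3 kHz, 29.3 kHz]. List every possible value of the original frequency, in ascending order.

Frequencies that alias to 6.6 kHz are k·fs ± 6.6 kHz for integer k ≥ 0.
k=0: 6.6 kHz.
k=1: 9 kHz, 22.2 kHz.
k=2: 24.6 kHz, 37.8 kHz.
k=3: 40.2 kHz, 53.4 kHz.
Within [15.3 kHz, 29.3 kHz]: 22.2 kHz, 24.6 kHz.

22.2 kHz, 24.6 kHz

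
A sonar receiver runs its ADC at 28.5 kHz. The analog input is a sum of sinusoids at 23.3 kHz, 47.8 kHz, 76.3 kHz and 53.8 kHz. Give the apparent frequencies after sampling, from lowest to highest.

3.2 kHz, 5.2 kHz, 9.2 kHz

fs/2 = 14.25 kHz.
23.3 kHz > fs/2 = 14.25 kHz, folds to fs − 23.3 kHz = 5.2 kHz.
47.8 kHz mod fs = 19.3 kHz.
19.3 kHz > fs/2 = 14.25 kHz, folds to fs − 19.3 kHz = 9.2 kHz.
76.3 kHz mod fs = 19.3 kHz.
19.3 kHz > fs/2 = 14.25 kHz, folds to fs − 19.3 kHz = 9.2 kHz.
53.8 kHz mod fs = 25.3 kHz.
25.3 kHz > fs/2 = 14.25 kHz, folds to fs − 25.3 kHz = 3.2 kHz.
Distinct values: {3.2 kHz, 5.2 kHz, 9.2 kHz}.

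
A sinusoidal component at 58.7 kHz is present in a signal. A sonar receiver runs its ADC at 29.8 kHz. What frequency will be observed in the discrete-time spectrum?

0.9 kHz

58.7 kHz mod fs = 28.9 kHz.
28.9 kHz > fs/2 = 14.9 kHz, folds to fs − 28.9 kHz = 0.9 kHz.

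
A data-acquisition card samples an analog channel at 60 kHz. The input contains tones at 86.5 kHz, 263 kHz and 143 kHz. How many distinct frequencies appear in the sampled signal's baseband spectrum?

2

fs/2 = 30 kHz.
86.5 kHz mod fs = 26.5 kHz.
26.5 kHz ≤ fs/2 = 30 kHz, appears at 26.5 kHz.
263 kHz mod fs = 23 kHz.
23 kHz ≤ fs/2 = 30 kHz, appears at 23 kHz.
143 kHz mod fs = 23 kHz.
23 kHz ≤ fs/2 = 30 kHz, appears at 23 kHz.
Distinct values: {23 kHz, 26.5 kHz} → 2.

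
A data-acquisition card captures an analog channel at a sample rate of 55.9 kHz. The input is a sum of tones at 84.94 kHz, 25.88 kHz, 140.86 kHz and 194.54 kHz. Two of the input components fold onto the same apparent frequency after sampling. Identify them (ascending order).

fs/2 = 27.95 kHz.
84.94 kHz mod fs = 29.04 kHz.
29.04 kHz > fs/2 = 27.95 kHz, folds to fs − 29.04 kHz = 26.86 kHz.
25.88 kHz ≤ fs/2 = 27.95 kHz, passes unchanged.
140.86 kHz mod fs = 29.06 kHz.
29.06 kHz > fs/2 = 27.95 kHz, folds to fs − 29.06 kHz = 26.84 kHz.
194.54 kHz mod fs = 26.84 kHz.
26.84 kHz ≤ fs/2 = 27.95 kHz, appears at 26.84 kHz.
140.86 kHz and 194.54 kHz both map to 26.84 kHz.

140.86 kHz, 194.54 kHz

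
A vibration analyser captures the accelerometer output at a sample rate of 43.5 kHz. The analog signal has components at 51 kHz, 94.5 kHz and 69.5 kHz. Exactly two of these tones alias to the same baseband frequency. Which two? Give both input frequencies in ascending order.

fs/2 = 21.75 kHz.
51 kHz mod fs = 7.5 kHz.
7.5 kHz ≤ fs/2 = 21.75 kHz, appears at 7.5 kHz.
94.5 kHz mod fs = 7.5 kHz.
7.5 kHz ≤ fs/2 = 21.75 kHz, appears at 7.5 kHz.
69.5 kHz mod fs = 26 kHz.
26 kHz > fs/2 = 21.75 kHz, folds to fs − 26 kHz = 17.5 kHz.
51 kHz and 94.5 kHz both map to 7.5 kHz.

51 kHz, 94.5 kHz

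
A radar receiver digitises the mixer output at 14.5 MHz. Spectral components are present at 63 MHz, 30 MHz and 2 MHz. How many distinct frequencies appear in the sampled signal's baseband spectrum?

3

fs/2 = 7.25 MHz.
63 MHz mod fs = 5 MHz.
5 MHz ≤ fs/2 = 7.25 MHz, appears at 5 MHz.
30 MHz mod fs = 1 MHz.
1 MHz ≤ fs/2 = 7.25 MHz, appears at 1 MHz.
2 MHz ≤ fs/2 = 7.25 MHz, passes unchanged.
Distinct values: {1 MHz, 2 MHz, 5 MHz} → 3.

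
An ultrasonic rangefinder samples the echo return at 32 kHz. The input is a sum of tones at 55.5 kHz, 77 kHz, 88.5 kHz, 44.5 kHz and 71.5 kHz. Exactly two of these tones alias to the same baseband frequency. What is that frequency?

7.5 kHz

fs/2 = 16 kHz.
55.5 kHz mod fs = 23.5 kHz.
23.5 kHz > fs/2 = 16 kHz, folds to fs − 23.5 kHz = 8.5 kHz.
77 kHz mod fs = 13 kHz.
13 kHz ≤ fs/2 = 16 kHz, appears at 13 kHz.
88.5 kHz mod fs = 24.5 kHz.
24.5 kHz > fs/2 = 16 kHz, folds to fs − 24.5 kHz = 7.5 kHz.
44.5 kHz mod fs = 12.5 kHz.
12.5 kHz ≤ fs/2 = 16 kHz, appears at 12.5 kHz.
71.5 kHz mod fs = 7.5 kHz.
7.5 kHz ≤ fs/2 = 16 kHz, appears at 7.5 kHz.
71.5 kHz and 88.5 kHz both map to 7.5 kHz.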